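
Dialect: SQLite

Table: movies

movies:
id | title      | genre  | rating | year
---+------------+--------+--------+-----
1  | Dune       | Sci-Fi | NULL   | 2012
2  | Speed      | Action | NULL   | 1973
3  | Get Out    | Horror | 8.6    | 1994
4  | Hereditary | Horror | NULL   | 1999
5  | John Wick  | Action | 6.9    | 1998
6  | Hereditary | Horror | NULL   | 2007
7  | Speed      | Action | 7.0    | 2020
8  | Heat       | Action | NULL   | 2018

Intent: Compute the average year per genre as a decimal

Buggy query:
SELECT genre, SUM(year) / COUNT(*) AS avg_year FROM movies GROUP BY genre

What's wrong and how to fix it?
Bug: SUM(year) and COUNT(*) are both integers; the division truncates the fractional part

Fix: Cast one side to REAL so the division keeps the fractional part

Corrected query:
SELECT genre, SUM(year) * 1.0 / COUNT(*) AS avg_year FROM movies GROUP BY genre

Result:
genre  | avg_year
-------+---------
Action | 2002.25 
Horror | 2000    
Sci-Fi | 2012    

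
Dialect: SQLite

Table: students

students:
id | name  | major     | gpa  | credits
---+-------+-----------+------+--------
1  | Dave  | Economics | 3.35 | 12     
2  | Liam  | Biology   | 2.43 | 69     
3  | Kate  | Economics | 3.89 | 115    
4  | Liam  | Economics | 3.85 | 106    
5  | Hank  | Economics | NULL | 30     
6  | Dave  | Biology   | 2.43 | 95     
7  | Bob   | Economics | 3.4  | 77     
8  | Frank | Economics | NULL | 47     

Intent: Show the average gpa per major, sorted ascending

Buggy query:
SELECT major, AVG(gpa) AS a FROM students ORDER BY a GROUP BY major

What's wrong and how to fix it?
Bug: ORDER BY appears before GROUP BY; SQL clause order requires GROUP BY first

Fix: Move ORDER BY to the end, after GROUP BY

Corrected query:
SELECT major, AVG(gpa) AS a FROM students GROUP BY major ORDER BY a

Result:
major     | a     
----------+-------
Biology   | 2.43  
Economics | 3.6225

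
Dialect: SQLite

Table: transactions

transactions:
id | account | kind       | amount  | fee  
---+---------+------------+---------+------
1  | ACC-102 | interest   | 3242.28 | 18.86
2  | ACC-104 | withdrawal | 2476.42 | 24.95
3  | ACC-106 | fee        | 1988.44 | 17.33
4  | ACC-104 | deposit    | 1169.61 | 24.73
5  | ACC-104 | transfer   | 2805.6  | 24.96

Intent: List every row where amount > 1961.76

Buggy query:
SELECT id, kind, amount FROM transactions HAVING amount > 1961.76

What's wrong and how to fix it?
Bug: This is a non-aggregate query (no GROUP BY, no aggregates), so in SQLite the HAVING clause is invalid here; a row-level condition belongs in WHERE

Fix: Use WHERE for row-level filtering

Corrected query:
SELECT id, kind, amount FROM transactions WHERE amount > 1961.76

Result:
id | kind       | amount 
---+------------+--------
1  | interest   | 3242.28
2  | withdrawal | 2476.42
3  | fee        | 1988.44
5  | transfer   | 2805.6 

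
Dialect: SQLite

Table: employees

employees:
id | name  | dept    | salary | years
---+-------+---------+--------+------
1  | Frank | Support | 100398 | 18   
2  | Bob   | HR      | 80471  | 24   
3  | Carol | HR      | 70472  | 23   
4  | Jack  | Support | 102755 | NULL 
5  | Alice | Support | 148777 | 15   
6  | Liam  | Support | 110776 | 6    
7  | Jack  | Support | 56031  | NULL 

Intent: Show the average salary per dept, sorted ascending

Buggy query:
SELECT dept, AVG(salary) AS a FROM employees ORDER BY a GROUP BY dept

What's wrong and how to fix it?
Bug: ORDER BY appears before GROUP BY; SQL clause order requires GROUP BY first

Fix: Reorder: SELECT … FROM … GROUP BY … ORDER BY …

Corrected query:
SELECT dept, AVG(salary) AS a FROM employees GROUP BY dept ORDER BY a

Result:
dept    | a       
--------+---------
HR      | 75471.5 
Support | 103747.4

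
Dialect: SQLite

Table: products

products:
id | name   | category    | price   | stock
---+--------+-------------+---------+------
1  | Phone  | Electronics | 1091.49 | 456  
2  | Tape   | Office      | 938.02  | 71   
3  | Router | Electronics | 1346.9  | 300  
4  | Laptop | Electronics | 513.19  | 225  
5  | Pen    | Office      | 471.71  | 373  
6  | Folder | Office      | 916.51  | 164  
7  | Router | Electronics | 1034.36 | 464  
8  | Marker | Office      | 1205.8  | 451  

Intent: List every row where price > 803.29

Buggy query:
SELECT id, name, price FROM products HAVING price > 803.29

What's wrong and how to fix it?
Bug: This is a non-aggregate query (no GROUP BY, no aggregates), so in SQLite the HAVING clause is invalid here; a row-level condition belongs in WHERE

Fix: Use WHERE for row-level filtering

Corrected query:
SELECT id, name, price FROM products WHERE price > 803.29

Result:
id | name   | price  
---+--------+--------
1  | Phone  | 1091.49
2  | Tape   | 938.02 
3  | Router | 1346.9 
6  | Folder | 916.51 
7  | Router | 1034.36
8  | Marker | 1205.8 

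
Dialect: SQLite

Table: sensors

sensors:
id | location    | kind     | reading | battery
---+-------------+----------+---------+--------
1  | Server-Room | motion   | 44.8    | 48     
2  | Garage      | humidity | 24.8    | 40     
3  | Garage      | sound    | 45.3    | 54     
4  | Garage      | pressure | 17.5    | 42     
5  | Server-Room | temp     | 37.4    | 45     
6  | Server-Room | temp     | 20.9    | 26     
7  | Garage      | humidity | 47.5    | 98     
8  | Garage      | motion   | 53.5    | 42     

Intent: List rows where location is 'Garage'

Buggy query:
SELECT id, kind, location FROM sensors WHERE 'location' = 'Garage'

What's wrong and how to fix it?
Bug: 'location' in single quotes is a string literal, not the column; the comparison is literal-vs-literal and never true

Fix: Remove the quotes around the column name (or use double quotes for an identifier)

Corrected query:
SELECT id, kind, location FROM sensors WHERE location = 'Garage'

Result:
id | kind     | location
---+----------+---------
2  | humidity | Garage  
3  | sound    | Garage  
4  | pressure | Garage  
7  | humidity | Garage  
8  | motion   | Garage  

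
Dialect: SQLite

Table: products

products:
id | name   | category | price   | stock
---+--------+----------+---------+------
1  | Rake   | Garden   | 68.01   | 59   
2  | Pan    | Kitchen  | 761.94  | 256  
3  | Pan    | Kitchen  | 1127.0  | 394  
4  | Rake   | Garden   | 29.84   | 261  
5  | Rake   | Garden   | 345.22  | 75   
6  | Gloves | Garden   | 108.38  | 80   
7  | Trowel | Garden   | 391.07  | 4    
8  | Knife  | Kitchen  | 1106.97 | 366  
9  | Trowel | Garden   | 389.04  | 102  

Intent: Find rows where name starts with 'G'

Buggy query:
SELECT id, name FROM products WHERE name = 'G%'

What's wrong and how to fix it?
Bug: Wildcards only work with LIKE; '=' treats '%' as a literal character

Fix: Replace '=' with LIKE so 'G%' is treated as a pattern

Corrected query:
SELECT id, name FROM products WHERE name LIKE 'G%'

Result:
id | name  
---+-------
6  | Gloves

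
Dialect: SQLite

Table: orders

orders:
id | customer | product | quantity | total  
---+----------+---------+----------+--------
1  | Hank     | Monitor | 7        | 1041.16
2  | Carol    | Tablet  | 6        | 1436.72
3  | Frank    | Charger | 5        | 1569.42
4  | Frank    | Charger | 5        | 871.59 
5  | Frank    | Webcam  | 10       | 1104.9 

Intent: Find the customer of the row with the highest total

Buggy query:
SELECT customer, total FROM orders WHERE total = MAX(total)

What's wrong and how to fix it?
Bug: MAX(total) is an aggregate and cannot be used directly in WHERE

Fix: Use a subquery: WHERE total = (SELECT MAX(total) FROM orders)

Corrected query:
SELECT customer, total FROM orders WHERE total = (SELECT MAX(total) FROM orders)

Result:
customer | total  
---------+--------
Frank    | 1569.42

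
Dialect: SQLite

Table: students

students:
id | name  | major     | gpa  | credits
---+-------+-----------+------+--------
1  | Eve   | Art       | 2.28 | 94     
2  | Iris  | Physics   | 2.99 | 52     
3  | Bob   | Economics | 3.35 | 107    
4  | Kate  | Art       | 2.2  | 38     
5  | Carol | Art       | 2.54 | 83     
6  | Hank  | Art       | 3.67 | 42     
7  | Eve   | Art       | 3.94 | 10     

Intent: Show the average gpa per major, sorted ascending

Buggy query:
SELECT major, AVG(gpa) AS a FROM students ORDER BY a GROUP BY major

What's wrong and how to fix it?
Bug: GROUP BY must precede ORDER BY

Fix: Reorder: SELECT … FROM … GROUP BY … ORDER BY …

Corrected query:
SELECT major, AVG(gpa) AS a FROM students GROUP BY major ORDER BY a

Result:
major     | a    
----------+------
Art       | 2.926
Physics   | 2.99 
Economics | 3.35 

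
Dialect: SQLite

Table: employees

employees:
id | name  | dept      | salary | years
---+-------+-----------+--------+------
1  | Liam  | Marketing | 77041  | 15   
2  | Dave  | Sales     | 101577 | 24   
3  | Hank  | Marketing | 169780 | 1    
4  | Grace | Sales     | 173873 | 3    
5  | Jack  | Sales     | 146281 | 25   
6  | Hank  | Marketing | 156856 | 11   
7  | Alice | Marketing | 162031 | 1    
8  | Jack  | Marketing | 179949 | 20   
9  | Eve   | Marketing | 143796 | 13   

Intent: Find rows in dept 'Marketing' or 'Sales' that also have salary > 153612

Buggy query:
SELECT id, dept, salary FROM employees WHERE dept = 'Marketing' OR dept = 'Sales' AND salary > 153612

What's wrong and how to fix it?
Bug: AND binds tighter than OR, so this parses as dept = 'Marketing' OR (dept = 'Sales' AND salary > 153612)

Fix: Group the OR with parentheses (or use IN), then AND the threshold

Corrected query:
SELECT id, dept, salary FROM employees WHERE (dept = 'Marketing' OR dept = 'Sales') AND salary > 153612

Result:
id | dept      | salary
---+-----------+-------
3  | Marketing | 169780
4  | Sales     | 173873
6  | Marketing | 156856
7  | Marketing | 162031
8  | Marketing | 179949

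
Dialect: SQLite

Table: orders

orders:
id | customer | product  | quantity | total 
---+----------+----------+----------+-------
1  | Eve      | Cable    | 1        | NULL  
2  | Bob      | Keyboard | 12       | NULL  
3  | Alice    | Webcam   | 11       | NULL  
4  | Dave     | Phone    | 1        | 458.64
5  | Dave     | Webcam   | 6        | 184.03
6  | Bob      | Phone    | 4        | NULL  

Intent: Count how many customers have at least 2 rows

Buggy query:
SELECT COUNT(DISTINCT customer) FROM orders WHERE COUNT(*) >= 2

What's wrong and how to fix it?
Bug: COUNT(*) cannot appear in WHERE; the per-group count doesn't exist yet

Fix: Use a subquery that GROUPs and filters with HAVING, then count its rows

Corrected query:
SELECT COUNT(*) FROM (SELECT customer FROM orders GROUP BY customer HAVING COUNT(*) >= 2)

Result:
COUNT(*)
--------
2       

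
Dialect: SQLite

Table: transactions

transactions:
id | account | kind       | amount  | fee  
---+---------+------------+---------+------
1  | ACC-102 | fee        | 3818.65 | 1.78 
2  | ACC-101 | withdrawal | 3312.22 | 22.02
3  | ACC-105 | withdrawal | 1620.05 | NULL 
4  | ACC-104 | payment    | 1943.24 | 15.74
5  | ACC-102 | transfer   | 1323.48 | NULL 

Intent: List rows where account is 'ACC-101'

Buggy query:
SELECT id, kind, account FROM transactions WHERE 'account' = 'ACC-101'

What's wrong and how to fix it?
Bug: Single quotes denote string literals in SQL; the column name is being compared as a constant string

Fix: Remove the quotes around the column name (or use double quotes for an identifier)

Corrected query:
SELECT id, kind, account FROM transactions WHERE account = 'ACC-101'

Result:
id | kind       | account
---+------------+--------
2  | withdrawal | ACC-101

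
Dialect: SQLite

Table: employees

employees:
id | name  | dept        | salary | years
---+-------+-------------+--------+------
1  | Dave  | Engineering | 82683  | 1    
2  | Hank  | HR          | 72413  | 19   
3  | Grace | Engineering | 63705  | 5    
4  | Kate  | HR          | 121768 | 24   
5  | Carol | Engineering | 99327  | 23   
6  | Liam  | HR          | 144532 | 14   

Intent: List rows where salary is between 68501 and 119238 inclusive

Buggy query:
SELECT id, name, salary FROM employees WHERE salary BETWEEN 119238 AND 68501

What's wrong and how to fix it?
Bug: BETWEEN expects the lower bound first; with 119238 AND 68501 the range is empty

Fix: Swap the bounds so the smaller value comes first

Corrected query:
SELECT id, name, salary FROM employees WHERE salary BETWEEN 68501 AND 119238

Result:
id | name  | salary
---+-------+-------
1  | Dave  | 82683 
2  | Hank  | 72413 
5  | Carol | 99327 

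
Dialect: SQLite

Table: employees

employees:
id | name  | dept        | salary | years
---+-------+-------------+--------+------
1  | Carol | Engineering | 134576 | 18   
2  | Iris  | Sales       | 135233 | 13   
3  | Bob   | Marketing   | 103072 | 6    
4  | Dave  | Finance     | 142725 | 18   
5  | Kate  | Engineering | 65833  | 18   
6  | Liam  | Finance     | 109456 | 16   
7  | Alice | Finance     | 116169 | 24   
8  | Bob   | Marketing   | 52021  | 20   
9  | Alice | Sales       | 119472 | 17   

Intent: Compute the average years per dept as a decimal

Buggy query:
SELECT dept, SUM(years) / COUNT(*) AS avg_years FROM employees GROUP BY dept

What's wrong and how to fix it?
Bug: SUM(years) and COUNT(*) are both integers; the division truncates the fractional part

Fix: Multiply by 1.0 (or CAST to REAL) to force floating-point division

Corrected query:
SELECT dept, SUM(years) * 1.0 / COUNT(*) AS avg_years FROM employees GROUP BY dept

Result:
dept        | avg_years
------------+----------
Engineering | 18       
Finance     | 19.333333
Marketing   | 13       
Sales       | 15       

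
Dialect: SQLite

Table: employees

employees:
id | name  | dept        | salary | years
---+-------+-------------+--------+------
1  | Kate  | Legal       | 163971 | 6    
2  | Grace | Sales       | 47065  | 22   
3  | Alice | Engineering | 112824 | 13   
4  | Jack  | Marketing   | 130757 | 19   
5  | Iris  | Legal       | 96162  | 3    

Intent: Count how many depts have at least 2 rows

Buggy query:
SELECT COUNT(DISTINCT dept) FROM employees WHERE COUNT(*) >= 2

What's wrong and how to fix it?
Bug: COUNT(*) cannot appear in WHERE; the per-group count doesn't exist yet

Fix: Use a subquery that GROUPs and filters with HAVING, then count its rows

Corrected query:
SELECT COUNT(*) FROM (SELECT dept FROM employees GROUP BY dept HAVING COUNT(*) >= 2)

Result:
COUNT(*)
--------
1       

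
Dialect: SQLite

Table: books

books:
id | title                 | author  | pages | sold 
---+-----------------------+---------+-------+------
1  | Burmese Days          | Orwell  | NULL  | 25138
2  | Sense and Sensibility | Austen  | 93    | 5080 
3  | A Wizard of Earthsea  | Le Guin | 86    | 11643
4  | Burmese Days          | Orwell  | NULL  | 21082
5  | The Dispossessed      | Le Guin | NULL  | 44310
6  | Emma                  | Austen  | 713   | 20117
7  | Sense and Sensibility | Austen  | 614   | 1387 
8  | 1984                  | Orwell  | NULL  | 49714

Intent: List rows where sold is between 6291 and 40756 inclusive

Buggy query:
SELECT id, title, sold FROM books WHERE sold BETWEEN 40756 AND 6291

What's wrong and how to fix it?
Bug: BETWEEN expects the lower bound first; with 40756 AND 6291 the range is empty

Fix: Swap the bounds so the smaller value comes first

Corrected query:
SELECT id, title, sold FROM books WHERE sold BETWEEN 6291 AND 40756

Result:
id | title                | sold 
---+----------------------+------
1  | Burmese Days         | 25138
3  | A Wizard of Earthsea | 11643
4  | Burmese Days         | 21082
6  | Emma                 | 20117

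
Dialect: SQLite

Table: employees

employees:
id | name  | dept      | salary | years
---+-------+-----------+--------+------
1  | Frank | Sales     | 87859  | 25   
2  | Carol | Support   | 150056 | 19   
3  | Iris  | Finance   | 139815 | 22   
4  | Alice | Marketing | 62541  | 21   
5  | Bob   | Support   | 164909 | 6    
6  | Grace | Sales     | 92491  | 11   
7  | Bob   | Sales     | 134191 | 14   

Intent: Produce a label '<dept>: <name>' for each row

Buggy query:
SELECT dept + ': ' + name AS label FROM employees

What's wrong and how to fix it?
Bug: SQLite uses || for string concatenation; + coerces text to numbers (yielding 0)

Fix: Replace + with || to concatenate text

Corrected query:
SELECT dept || ': ' || name AS label FROM employees

Result:
label           
----------------
Sales: Frank    
Support: Carol  
Finance: Iris   
Marketing: Alice
Support: Bob    
Sales: Grace    
Sales: Bob      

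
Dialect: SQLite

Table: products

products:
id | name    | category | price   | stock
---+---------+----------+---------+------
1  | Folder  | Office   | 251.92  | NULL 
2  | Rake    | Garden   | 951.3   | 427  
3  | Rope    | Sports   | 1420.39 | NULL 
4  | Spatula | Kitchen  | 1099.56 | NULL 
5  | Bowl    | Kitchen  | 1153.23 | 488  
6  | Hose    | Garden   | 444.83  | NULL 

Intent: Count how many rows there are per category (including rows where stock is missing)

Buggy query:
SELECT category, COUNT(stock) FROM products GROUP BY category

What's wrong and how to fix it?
Bug: COUNT(column) counts non-NULL values only; rows with NULL stock aren't counted

Fix: Use COUNT(*) to count all rows regardless of NULL

Corrected query:
SELECT category, COUNT(*) FROM products GROUP BY category

Result:
category | COUNT(*)
---------+---------
Garden   | 2       
Kitchen  | 2       
Office   | 1       
Sports   | 1       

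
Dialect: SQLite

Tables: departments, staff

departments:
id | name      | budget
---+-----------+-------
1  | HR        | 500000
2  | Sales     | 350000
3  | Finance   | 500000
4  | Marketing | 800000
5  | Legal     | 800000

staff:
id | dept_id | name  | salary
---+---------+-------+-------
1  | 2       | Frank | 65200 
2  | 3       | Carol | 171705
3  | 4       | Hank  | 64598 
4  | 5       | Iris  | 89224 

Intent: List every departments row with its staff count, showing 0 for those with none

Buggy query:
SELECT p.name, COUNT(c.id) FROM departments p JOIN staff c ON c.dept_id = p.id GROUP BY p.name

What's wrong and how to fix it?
Bug: INNER JOIN drops departments rows that have no matching staff rows

Fix: Switch to LEFT JOIN to retain unmatched parent rows

Corrected query:
SELECT p.name, COUNT(c.id) FROM departments p LEFT JOIN staff c ON c.dept_id = p.id GROUP BY p.name

Result:
name      | COUNT(c.id)
----------+------------
Finance   | 1          
HR        | 0          
Legal     | 1          
Marketing | 1          
Sales     | 1          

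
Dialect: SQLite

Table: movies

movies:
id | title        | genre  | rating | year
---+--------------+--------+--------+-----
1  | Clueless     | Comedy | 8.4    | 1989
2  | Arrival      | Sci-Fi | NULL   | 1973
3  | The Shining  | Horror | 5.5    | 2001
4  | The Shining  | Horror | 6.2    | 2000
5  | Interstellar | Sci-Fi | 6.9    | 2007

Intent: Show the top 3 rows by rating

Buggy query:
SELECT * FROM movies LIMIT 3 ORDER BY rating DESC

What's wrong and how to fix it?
Bug: ORDER BY cannot follow LIMIT; LIMIT is the final clause

Fix: Swap the clauses: ORDER BY first, then LIMIT

Corrected query:
SELECT * FROM movies ORDER BY rating DESC LIMIT 3

Result:
id | title        | genre  | rating | year
---+--------------+--------+--------+-----
1  | Clueless     | Comedy | 8.4    | 1989
5  | Interstellar | Sci-Fi | 6.9    | 2007
4  | The Shining  | Horror | 6.2    | 2000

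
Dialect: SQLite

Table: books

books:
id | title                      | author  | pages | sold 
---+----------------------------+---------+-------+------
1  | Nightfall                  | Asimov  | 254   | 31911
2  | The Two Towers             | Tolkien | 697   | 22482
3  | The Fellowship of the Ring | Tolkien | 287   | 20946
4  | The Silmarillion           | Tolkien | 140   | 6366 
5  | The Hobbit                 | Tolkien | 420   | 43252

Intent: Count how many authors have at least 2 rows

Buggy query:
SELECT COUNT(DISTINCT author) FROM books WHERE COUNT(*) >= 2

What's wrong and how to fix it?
Bug: WHERE filters individual rows, not groups, so a group-level COUNT is invalid there

Fix: Group first with HAVING COUNT(*) >= 2, then COUNT the resulting groups

Corrected query:
SELECT COUNT(*) FROM (SELECT author FROM books GROUP BY author HAVING COUNT(*) >= 2)

Result:
COUNT(*)
--------
1       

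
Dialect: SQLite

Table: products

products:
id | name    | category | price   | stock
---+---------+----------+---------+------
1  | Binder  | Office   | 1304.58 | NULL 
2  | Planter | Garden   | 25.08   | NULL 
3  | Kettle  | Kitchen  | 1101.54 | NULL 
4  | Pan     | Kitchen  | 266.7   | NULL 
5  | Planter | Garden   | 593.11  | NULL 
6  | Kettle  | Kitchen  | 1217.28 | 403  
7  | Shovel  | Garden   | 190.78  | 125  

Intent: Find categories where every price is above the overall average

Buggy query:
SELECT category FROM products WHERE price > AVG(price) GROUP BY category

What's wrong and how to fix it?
Bug: AVG() is an aggregate; it can't sit directly in WHERE

Fix: Compute the overall average in a scalar subquery and compare each group's MIN against it in HAVING

Corrected query:
SELECT category FROM products GROUP BY category HAVING MIN(price) > (SELECT AVG(price) FROM products)

Result:
category
--------
Office  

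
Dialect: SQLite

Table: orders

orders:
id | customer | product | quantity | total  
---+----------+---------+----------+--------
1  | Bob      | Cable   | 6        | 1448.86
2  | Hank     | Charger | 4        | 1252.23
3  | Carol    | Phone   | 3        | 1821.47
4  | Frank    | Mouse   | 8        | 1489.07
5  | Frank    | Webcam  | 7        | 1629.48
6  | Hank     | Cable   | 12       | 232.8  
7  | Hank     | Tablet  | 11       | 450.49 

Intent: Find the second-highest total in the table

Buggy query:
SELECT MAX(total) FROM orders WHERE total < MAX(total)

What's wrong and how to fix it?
Bug: MAX(total) on the right of the comparison is an aggregate-in-WHERE error

Fix: Compute the overall MAX in a subquery, then take MAX of rows below it

Corrected query:
SELECT MAX(total) FROM orders WHERE total < (SELECT MAX(total) FROM orders)

Result:
MAX(total)
----------
1629.48   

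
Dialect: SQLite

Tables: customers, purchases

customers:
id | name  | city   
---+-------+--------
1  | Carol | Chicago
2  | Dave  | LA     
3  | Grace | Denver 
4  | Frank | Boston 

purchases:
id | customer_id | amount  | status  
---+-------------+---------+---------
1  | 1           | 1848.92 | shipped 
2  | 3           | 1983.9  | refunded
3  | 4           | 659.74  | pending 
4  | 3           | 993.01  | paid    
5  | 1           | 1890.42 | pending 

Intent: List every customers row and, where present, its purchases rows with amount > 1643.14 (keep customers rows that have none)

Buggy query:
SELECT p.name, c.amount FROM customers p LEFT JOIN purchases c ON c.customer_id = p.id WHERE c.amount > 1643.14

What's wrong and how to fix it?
Bug: Filtering c.amount in WHERE discards the NULL rows produced by LEFT JOIN, turning it into an inner join

Fix: Move the right-table condition into the ON clause so unmatched parents are kept

Corrected query:
SELECT p.name, c.amount FROM customers p LEFT JOIN purchases c ON c.customer_id = p.id AND c.amount > 1643.14

Result:
name  | amount 
------+--------
Carol | 1848.92
Carol | 1890.42
Dave  | NULL   
Grace | 1983.9 
Frank | NULL   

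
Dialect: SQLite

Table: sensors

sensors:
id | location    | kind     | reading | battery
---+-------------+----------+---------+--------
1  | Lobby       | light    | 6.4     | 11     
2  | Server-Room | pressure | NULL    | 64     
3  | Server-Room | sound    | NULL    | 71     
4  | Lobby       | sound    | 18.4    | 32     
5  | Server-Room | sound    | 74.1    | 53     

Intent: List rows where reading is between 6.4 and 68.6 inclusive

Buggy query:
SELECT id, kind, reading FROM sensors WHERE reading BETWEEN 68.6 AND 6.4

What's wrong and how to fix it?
Bug: BETWEEN expects the lower bound first; with 68.6 AND 6.4 the range is empty

Fix: Write BETWEEN 6.4 AND 68.6

Corrected query:
SELECT id, kind, reading FROM sensors WHERE reading BETWEEN 6.4 AND 68.6

Result:
id | kind  | reading
---+-------+--------
1  | light | 6.4    
4  | sound | 18.4   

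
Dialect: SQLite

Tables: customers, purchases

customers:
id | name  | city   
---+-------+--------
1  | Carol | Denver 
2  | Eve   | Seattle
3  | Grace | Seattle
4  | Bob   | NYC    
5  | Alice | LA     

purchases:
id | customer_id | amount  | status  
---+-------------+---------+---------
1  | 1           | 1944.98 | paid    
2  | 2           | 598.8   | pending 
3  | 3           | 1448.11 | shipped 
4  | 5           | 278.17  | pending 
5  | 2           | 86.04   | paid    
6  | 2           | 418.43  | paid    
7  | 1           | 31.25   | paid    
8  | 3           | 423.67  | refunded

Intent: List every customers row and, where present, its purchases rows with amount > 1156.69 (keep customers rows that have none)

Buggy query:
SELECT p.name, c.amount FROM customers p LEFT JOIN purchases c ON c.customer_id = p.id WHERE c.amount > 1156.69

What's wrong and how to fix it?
Bug: Filtering c.amount in WHERE discards the NULL rows produced by LEFT JOIN, turning it into an inner join

Fix: Put 'c.amount > 1156.69' in the JOIN's ON clause instead of WHERE

Corrected query:
SELECT p.name, c.amount FROM customers p LEFT JOIN purchases c ON c.customer_id = p.id AND c.amount > 1156.69

Result:
name  | amount 
------+--------
Carol | 1944.98
Eve   | NULL   
Grace | 1448.11
Bob   | NULL   
Alice | NULL   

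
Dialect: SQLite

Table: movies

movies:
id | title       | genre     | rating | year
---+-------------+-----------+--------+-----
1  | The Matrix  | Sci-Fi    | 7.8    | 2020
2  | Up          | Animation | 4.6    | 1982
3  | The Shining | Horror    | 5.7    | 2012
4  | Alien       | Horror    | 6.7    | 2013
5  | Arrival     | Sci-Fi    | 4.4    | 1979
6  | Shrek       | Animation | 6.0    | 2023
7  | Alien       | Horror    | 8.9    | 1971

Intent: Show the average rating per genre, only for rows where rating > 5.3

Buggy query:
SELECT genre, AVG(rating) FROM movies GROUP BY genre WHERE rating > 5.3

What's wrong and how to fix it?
Bug: WHERE cannot follow GROUP BY

Fix: Place WHERE between FROM and GROUP BY

Corrected query:
SELECT genre, AVG(rating) FROM movies WHERE rating > 5.3 GROUP BY genre

Result:
genre     | AVG(rating)
----------+------------
Animation | 6          
Horror    | 7.1        
Sci-Fi    | 7.8        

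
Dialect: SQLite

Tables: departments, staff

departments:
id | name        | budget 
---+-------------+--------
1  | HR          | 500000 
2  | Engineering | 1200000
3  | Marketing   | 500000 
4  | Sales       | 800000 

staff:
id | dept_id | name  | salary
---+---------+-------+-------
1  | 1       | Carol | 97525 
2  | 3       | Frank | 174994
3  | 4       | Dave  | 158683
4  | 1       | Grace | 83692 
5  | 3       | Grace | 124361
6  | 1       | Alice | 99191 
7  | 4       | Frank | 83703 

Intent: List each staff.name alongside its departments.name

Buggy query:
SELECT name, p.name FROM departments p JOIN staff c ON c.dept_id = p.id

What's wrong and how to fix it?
Bug: Both tables have a 'name' column; the unqualified reference is ambiguous

Fix: Qualify the column with its table alias (c.name)

Corrected query:
SELECT c.name, p.name FROM departments p JOIN staff c ON c.dept_id = p.id

Result:
name  | name     
------+----------
Carol | HR       
Frank | Marketing
Dave  | Sales    
Grace | HR       
Grace | Marketing
Alice | HR       
Frank | Sales    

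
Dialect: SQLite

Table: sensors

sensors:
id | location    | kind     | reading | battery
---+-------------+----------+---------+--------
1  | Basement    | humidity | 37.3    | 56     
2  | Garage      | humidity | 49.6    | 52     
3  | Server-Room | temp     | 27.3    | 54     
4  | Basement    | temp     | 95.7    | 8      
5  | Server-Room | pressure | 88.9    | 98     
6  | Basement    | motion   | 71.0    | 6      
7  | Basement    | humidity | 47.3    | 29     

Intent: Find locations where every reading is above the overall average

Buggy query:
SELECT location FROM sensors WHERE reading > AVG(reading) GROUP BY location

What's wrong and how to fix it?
Bug: AVG() is an aggregate; it can't sit directly in WHERE

Fix: Use a subquery for AVG and a HAVING MIN(...) filter so the condition holds for every row in the group

Corrected query:
SELECT location FROM sensors GROUP BY location HAVING MIN(reading) > (SELECT AVG(reading) FROM sensors)

Result:
(no rows)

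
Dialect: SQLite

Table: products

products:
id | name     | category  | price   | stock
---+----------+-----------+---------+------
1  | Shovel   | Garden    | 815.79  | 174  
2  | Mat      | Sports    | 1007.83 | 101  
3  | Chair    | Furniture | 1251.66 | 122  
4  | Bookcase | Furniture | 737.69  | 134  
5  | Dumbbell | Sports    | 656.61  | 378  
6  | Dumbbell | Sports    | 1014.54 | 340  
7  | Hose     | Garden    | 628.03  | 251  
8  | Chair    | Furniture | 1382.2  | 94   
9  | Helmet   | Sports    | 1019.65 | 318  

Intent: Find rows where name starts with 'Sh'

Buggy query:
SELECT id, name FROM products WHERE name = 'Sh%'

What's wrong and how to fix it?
Bug: '=' compares the literal string including the % character; pattern matching needs LIKE

Fix: Use LIKE for wildcard pattern matching

Corrected query:
SELECT id, name FROM products WHERE name LIKE 'Sh%'

Result:
id | name  
---+-------
1  | Shovel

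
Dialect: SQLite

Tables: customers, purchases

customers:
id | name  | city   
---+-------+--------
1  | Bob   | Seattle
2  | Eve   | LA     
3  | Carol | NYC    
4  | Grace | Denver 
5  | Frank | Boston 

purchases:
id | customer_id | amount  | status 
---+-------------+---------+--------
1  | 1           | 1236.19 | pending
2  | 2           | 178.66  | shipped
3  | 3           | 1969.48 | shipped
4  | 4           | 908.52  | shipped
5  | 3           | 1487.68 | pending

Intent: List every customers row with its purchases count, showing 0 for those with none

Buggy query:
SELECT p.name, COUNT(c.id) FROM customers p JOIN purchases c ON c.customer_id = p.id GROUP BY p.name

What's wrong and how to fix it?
Bug: An inner join excludes parents with zero children

Fix: Use LEFT JOIN so parents without children still appear (COUNT(c.id) gives 0)

Corrected query:
SELECT p.name, COUNT(c.id) FROM customers p LEFT JOIN purchases c ON c.customer_id = p.id GROUP BY p.name

Result:
name  | COUNT(c.id)
------+------------
Bob   | 1          
Carol | 2          
Eve   | 1          
Frank | 0          
Grace | 1          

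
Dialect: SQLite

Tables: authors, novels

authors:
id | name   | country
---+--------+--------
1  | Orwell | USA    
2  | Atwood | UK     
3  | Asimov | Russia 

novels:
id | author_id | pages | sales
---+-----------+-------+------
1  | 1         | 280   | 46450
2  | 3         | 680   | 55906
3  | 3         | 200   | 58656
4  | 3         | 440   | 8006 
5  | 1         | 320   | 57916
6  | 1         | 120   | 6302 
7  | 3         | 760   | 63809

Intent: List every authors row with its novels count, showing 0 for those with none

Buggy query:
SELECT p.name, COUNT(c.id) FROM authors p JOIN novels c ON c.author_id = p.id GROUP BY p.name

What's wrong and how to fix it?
Bug: INNER JOIN drops authors rows that have no matching novels rows

Fix: Switch to LEFT JOIN to retain unmatched parent rows

Corrected query:
SELECT p.name, COUNT(c.id) FROM authors p LEFT JOIN novels c ON c.author_id = p.id GROUP BY p.name

Result:
name   | COUNT(c.id)
-------+------------
Asimov | 4          
Atwood | 0          
Orwell | 3          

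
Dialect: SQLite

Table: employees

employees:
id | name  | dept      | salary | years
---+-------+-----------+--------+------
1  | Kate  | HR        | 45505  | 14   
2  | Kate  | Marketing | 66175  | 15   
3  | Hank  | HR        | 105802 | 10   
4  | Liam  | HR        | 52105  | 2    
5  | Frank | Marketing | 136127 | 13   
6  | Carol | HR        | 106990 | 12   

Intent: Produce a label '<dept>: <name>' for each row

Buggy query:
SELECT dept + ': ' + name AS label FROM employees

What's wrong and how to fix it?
Bug: '+' is numeric addition; on text columns SQLite converts them to 0 instead of concatenating

Fix: Use the || operator for string concatenation

Corrected query:
SELECT dept || ': ' || name AS label FROM employees

Result:
label           
----------------
HR: Kate        
Marketing: Kate 
HR: Hank        
HR: Liam        
Marketing: Frank
HR: Carol       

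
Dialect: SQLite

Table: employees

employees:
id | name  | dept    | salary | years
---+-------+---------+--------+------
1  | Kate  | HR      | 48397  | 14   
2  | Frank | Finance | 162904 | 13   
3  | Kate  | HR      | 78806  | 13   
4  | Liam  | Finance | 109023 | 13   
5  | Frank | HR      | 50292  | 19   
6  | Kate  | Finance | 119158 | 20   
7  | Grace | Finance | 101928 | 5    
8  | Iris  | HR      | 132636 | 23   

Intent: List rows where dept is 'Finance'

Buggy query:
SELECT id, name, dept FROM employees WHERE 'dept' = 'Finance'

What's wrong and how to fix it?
Bug: 'dept' in single quotes is a string literal, not the column; the comparison is literal-vs-literal and never true

Fix: Reference the column as dept without single quotes

Corrected query:
SELECT id, name, dept FROM employees WHERE dept = 'Finance'

Result:
id | name  | dept   
---+-------+--------
2  | Frank | Finance
4  | Liam  | Finance
6  | Kate  | Finance
7  | Grace | Finance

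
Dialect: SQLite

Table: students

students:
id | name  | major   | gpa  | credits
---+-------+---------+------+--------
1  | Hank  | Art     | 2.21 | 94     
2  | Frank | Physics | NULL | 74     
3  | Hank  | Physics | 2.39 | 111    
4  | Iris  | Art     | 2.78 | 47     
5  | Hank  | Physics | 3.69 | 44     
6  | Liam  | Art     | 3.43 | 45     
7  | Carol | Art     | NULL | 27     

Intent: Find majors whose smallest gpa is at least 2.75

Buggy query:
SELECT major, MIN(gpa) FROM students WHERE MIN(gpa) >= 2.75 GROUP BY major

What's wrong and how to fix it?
Bug: MIN() in WHERE is a misuse of aggregate

Fix: Use HAVING for the per-group MIN condition

Corrected query:
SELECT major, MIN(gpa) FROM students GROUP BY major HAVING MIN(gpa) >= 2.75

Result:
(no rows)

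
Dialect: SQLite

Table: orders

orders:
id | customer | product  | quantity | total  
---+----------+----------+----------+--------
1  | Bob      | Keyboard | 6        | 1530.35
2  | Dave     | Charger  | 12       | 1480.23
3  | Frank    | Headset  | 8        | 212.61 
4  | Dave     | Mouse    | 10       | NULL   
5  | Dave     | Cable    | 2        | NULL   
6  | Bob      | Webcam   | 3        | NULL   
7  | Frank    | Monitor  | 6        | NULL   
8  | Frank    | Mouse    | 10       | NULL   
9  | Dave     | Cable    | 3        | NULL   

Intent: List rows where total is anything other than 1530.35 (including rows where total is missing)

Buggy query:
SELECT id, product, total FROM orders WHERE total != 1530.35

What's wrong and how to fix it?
Bug: 'total != 1530.35' is unknown when total is NULL, so NULL rows are silently excluded

Fix: Handle NULL separately with IS NULL alongside the inequality

Corrected query:
SELECT id, product, total FROM orders WHERE total != 1530.35 OR total IS NULL

Result:
id | product | total  
---+---------+--------
2  | Charger | 1480.23
3  | Headset | 212.61 
4  | Mouse   | NULL   
5  | Cable   | NULL   
6  | Webcam  | NULL   
7  | Monitor | NULL   
8  | Mouse   | NULL   
9  | Cable   | NULL   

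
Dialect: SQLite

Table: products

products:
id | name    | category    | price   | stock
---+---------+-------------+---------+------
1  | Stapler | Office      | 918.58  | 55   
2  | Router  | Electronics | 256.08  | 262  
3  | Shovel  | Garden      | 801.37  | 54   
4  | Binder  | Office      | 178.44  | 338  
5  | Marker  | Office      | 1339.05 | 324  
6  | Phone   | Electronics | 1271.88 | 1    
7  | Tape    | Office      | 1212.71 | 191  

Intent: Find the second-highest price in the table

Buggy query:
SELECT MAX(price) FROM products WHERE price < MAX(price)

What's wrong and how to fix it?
Bug: MAX(price) on the right of the comparison is an aggregate-in-WHERE error

Fix: Put the inner MAX in a scalar subquery

Corrected query:
SELECT MAX(price) FROM products WHERE price < (SELECT MAX(price) FROM products)

Result:
MAX(price)
----------
1271.88   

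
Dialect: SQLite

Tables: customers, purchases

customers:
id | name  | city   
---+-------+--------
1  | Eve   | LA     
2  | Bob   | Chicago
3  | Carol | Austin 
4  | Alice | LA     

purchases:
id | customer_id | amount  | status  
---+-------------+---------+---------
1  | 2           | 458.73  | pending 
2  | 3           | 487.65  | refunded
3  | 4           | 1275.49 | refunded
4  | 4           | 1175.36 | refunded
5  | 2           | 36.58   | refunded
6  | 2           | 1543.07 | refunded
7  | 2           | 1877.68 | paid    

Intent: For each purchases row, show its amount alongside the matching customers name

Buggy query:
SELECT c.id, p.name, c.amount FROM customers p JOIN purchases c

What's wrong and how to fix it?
Bug: JOIN with no ON clause produces a cartesian product; every purchases row pairs with every customers row

Fix: Specify the join condition linking the foreign key to the parent id

Corrected query:
SELECT c.id, p.name, c.amount FROM customers p JOIN purchases c ON c.customer_id = p.id

Result:
id | name  | amount 
---+-------+--------
1  | Bob   | 458.73 
2  | Carol | 487.65 
3  | Alice | 1275.49
4  | Alice | 1175.36
5  | Bob   | 36.58  
6  | Bob   | 1543.07
7  | Bob   | 1877.68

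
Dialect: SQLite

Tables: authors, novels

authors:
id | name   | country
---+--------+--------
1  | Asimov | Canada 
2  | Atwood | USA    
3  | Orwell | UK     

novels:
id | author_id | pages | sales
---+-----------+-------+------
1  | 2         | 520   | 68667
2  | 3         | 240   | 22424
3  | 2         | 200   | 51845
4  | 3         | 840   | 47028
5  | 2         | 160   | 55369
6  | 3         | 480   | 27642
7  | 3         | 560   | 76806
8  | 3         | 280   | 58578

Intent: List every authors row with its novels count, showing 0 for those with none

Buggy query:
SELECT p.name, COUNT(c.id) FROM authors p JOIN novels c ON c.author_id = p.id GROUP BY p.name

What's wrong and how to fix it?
Bug: An inner join excludes parents with zero children

Fix: Switch to LEFT JOIN to retain unmatched parent rows

Corrected query:
SELECT p.name, COUNT(c.id) FROM authors p LEFT JOIN novels c ON c.author_id = p.id GROUP BY p.name

Result:
name   | COUNT(c.id)
-------+------------
Asimov | 0          
Atwood | 3          
Orwell | 5          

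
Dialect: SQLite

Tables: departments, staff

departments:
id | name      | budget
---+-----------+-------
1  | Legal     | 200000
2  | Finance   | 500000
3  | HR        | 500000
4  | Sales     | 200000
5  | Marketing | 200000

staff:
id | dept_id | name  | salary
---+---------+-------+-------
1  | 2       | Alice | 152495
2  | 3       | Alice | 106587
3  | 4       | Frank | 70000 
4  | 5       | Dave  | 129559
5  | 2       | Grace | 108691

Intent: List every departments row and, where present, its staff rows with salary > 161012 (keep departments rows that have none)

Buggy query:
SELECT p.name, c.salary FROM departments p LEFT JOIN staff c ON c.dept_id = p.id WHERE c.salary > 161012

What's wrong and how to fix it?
Bug: A WHERE condition on the right-hand table after LEFT JOIN drops unmatched parents

Fix: Move the right-table condition into the ON clause so unmatched parents are kept

Corrected query:
SELECT p.name, c.salary FROM departments p LEFT JOIN staff c ON c.dept_id = p.id AND c.salary > 161012

Result:
name      | salary
----------+-------
Legal     | NULL  
Finance   | NULL  
HR        | NULL  
Sales     | NULL  
Marketing | NULL  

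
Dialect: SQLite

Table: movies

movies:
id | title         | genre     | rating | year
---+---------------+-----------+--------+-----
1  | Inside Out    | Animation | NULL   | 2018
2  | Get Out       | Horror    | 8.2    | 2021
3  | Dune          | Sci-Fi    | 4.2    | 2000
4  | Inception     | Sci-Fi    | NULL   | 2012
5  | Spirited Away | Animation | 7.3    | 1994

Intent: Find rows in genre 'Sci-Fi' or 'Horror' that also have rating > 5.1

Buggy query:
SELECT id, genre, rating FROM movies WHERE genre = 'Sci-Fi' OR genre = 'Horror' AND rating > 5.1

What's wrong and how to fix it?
Bug: Without parentheses, AND is evaluated before OR, so the rating filter only applies to the 'Horror' branch

Fix: Group the OR with parentheses (or use IN), then AND the threshold

Corrected query:
SELECT id, genre, rating FROM movies WHERE (genre = 'Sci-Fi' OR genre = 'Horror') AND rating > 5.1

Result:
id | genre  | rating
---+--------+-------
2  | Horror | 8.2   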